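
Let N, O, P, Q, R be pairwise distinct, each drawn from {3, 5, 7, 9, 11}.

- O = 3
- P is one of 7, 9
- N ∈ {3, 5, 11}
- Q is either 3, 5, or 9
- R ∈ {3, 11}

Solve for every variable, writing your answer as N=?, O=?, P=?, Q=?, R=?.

N=5, O=3, P=7, Q=9, R=11

O's domain is down to {3}, so O = 3. Eliminate 3 elsewhere: N, Q, R.
That leaves R = 11. Strike 11 from N.
N must be 5 (only option left). So Q can't be 5.
That leaves Q = 9. So P can't be 9.
P has just one choice, so P = 7.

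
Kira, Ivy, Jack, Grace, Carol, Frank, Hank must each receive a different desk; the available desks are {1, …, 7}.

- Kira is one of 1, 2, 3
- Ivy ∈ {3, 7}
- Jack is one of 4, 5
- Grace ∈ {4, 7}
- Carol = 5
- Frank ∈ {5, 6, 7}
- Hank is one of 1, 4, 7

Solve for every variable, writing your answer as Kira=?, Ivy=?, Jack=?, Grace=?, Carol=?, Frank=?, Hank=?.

Kira=2, Ivy=3, Jack=4, Grace=7, Carol=5, Frank=6, Hank=1

Carol has just one choice, so Carol = 5. Eliminate 5 elsewhere: Jack, Frank.
Jack has just one choice, so Jack = 4. So Grace, Hank can't be 4.
Grace has just one choice, so Grace = 7. Eliminate 7 elsewhere: Ivy, Frank, Hank.
That leaves Frank = 6.
Hank has just one choice, so Hank = 1. So Kira can't be 1.
Ivy has just one choice, so Ivy = 3. Eliminate 3 elsewhere: Kira.
That leaves Kira = 2.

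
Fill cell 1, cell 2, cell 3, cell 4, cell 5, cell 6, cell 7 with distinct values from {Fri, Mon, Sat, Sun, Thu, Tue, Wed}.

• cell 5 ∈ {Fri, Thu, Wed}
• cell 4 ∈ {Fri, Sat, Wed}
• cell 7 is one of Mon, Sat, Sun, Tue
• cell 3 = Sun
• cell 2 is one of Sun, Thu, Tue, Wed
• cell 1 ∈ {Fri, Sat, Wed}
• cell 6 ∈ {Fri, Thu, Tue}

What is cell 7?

Mon

cell 3 has just one choice, so cell 3 = Sun. So cell 2, cell 7 can't be Sun.
The 6 still-open variables draw from only 6 values {Fri, Mon, Sat, Thu, Tue, Wed}, so each is used; only cell 7 can be Mon, hence cell 7 = Mon.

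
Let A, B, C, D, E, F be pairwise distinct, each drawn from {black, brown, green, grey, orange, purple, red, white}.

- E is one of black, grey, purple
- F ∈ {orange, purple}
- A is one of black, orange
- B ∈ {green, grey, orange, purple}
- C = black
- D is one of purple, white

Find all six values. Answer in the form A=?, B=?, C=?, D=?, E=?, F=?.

C must be black (only option left). Eliminate black elsewhere: A, E.
A must be orange (only option left). Remove orange from B, F.
F must be purple (only option left). Remove purple from B, D, E.
D has just one choice, so D = white.
E has just one choice, so E = grey. Remove grey from B.
B must be green (only option left).

A=orange, B=green, C=black, D=white, E=grey, F=purple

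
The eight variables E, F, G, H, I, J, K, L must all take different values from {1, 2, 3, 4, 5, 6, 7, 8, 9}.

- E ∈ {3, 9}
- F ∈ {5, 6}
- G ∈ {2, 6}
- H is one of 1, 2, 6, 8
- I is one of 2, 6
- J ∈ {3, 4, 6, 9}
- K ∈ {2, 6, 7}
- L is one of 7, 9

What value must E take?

G and I share exactly the 2 values {2, 6}; by pigeonhole those values go to them, so strike 2, 6 from F, H, J, K.
F's domain is down to {5}, so F = 5.
That leaves K = 7. Eliminate 7 elsewhere: L.
L's domain is down to {9}, so L = 9. Remove 9 from E, J.
So E = 3.

3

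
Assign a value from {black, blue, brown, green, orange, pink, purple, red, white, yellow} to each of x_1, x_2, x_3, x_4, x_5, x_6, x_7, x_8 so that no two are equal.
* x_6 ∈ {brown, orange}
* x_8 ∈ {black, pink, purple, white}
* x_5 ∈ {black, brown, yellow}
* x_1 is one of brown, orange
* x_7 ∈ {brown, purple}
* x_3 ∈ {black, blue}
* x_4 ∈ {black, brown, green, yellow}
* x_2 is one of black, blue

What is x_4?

green

x_1 and x_6 between them cover only {brown, orange} — a naked pair. Remove those values from x_4, x_5, x_7.
That leaves x_7 = purple. Eliminate purple elsewhere: x_8.
The 2 variables x_2 and x_3 are confined to {black, blue}, which locks those values in; drop them from x_4, x_5, x_8.
That leaves x_5 = yellow. Strike yellow from x_4.
So x_4 = green.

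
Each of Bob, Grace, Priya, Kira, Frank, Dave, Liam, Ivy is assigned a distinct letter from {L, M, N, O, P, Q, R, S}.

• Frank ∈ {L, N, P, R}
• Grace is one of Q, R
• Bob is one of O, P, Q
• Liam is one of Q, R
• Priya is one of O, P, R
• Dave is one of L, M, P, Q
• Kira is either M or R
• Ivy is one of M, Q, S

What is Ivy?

The 8 variables draw from only 8 values {L, M, N, O, P, Q, R, S}, so each is used; only Frank can be N, hence Frank = N.
The 7 still-open variables together cover exactly {L, M, O, P, Q, R, S} — 7 values for 7 variables — and L appears only in Dave's list, so Dave = L.
The 6 still-open variables together cover exactly {M, O, P, Q, R, S} — 6 values for 6 variables — and S appears only in Ivy's list, so Ivy = S.

S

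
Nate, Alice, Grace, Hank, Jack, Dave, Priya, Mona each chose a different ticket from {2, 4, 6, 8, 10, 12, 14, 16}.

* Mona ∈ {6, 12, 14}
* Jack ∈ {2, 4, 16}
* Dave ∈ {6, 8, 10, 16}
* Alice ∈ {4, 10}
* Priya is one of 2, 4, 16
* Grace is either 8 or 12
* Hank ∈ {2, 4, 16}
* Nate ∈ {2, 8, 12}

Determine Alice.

The 8 variables together cover exactly {2, 4, 6, 8, 10, 12, 14, 16} — 8 values for 8 variables — and 14 appears only in Mona's list, so Mona = 14.
Among the 7 still-open variables, 6 fits only Dave (and all 7 values in {2, 4, 6, 8, 10, 12, 16} must be used), so Dave = 6.
The 6 still-open variables together cover exactly {2, 4, 8, 10, 12, 16} — 6 values for 6 variables — and 10 appears only in Alice's list, so Alice = 10.

10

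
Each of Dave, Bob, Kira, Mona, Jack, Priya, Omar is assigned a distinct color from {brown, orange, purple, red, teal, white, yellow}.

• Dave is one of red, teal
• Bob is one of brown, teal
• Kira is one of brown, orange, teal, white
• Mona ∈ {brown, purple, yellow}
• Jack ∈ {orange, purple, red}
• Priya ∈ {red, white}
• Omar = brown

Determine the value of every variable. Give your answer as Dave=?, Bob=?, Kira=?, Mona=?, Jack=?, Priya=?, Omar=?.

Omar's domain is down to {brown}, so Omar = brown. Eliminate brown elsewhere: Bob, Kira, Mona.
Bob must be teal (only option left). Strike teal from Dave, Kira.
Dave has just one choice, so Dave = red. So Jack, Priya can't be red.
Priya must be white (only option left). Strike white from Kira.
Kira must be orange (only option left). So Jack can't be orange.
Jack's domain is down to {purple}, so Jack = purple. Strike purple from Mona.
Mona must be yellow (only option left).

Dave=red, Bob=teal, Kira=orange, Mona=yellow, Jack=purple, Priya=white, Omar=brown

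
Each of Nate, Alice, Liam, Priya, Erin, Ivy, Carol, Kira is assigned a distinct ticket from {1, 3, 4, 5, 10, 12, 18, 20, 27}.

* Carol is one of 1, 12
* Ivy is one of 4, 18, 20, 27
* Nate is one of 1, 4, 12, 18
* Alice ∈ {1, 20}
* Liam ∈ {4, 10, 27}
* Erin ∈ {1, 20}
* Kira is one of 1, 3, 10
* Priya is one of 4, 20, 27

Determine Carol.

The 8 variables together cover exactly {1, 3, 4, 10, 12, 18, 20, 27} — 8 values for 8 variables — and 3 appears only in Kira's list, so Kira = 3.
The 7 still-open variables together cover exactly {1, 4, 10, 12, 18, 20, 27} — 7 values for 7 variables — and 10 appears only in Liam's list, so Liam = 10.
Alice and Erin between them cover only {1, 20} — a naked pair. Remove those values from Nate, Priya, Ivy, Carol.
So Carol = 12.

12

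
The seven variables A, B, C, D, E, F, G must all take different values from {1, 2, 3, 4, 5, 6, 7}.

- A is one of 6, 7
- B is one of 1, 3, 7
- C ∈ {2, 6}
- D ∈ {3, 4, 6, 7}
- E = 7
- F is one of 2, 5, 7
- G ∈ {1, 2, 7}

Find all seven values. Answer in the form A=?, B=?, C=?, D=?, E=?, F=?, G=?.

E has just one choice, so E = 7. Strike 7 from A, B, D, F, G.
A has just one choice, so A = 6. So C, D can't be 6.
C has just one choice, so C = 2. So F, G can't be 2.
F has just one choice, so F = 5.
G must be 1 (only option left). So B can't be 1.
That leaves B = 3. Remove 3 from D.
That leaves D = 4.

A=6, B=3, C=2, D=4, E=7, F=5, G=1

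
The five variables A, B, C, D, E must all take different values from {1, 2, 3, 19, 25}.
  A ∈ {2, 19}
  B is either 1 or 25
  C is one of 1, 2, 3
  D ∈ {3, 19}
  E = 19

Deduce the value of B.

E must be 19 (only option left). So A, D can't be 19.
A's domain is down to {2}, so A = 2. Eliminate 2 elsewhere: C.
That leaves D = 3. So C can't be 3.
That leaves C = 1. Strike 1 from B.
So B = 25.

25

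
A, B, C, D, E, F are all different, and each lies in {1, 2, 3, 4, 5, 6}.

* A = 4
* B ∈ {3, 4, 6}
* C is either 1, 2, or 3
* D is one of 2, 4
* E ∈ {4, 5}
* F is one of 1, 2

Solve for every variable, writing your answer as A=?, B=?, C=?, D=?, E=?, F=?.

A=4, B=6, C=3, D=2, E=5, F=1

A has just one choice, so A = 4. Strike 4 from B, D, E.
D has just one choice, so D = 2. So C, F can't be 2.
E's domain is down to {5}, so E = 5.
F has just one choice, so F = 1. So C can't be 1.
C must be 3 (only option left). So B can't be 3.
B must be 6 (only option left).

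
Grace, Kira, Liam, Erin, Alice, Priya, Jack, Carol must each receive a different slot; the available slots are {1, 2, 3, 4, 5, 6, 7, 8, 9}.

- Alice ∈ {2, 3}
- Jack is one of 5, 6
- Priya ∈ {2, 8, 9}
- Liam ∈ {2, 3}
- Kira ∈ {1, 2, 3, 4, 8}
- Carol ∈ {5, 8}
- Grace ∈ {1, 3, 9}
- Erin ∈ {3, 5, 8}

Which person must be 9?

Priya

The 8 variables draw from only 8 values {1, 2, 3, 4, 5, 6, 8, 9}, so each is used; only Kira can be 4, hence Kira = 4.
The 7 still-open variables draw from only 7 values {1, 2, 3, 5, 6, 8, 9}, so each is used; only Grace can be 1, hence Grace = 1.
The 6 still-open variables draw from only 6 values {2, 3, 5, 6, 8, 9}, so each is used; only Jack can be 6, hence Jack = 6.
The 5 still-open variables together cover exactly {2, 3, 5, 8, 9} — 5 values for 5 variables — and 9 appears only in Priya's list, so Priya = 9.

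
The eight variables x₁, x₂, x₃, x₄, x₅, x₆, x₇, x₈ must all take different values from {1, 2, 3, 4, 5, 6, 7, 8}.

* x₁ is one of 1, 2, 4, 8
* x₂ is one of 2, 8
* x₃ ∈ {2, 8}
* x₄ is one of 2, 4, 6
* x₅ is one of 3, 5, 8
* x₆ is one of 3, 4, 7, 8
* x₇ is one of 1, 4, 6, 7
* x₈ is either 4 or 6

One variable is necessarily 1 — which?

x₁

The 8 variables together cover exactly {1, 2, 3, 4, 5, 6, 7, 8} — 8 values for 8 variables — and 5 appears only in x₅'s list, so x₅ = 5.
The 7 still-open variables together cover exactly {1, 2, 3, 4, 6, 7, 8} — 7 values for 7 variables — and 3 appears only in x₆'s list, so x₆ = 3.
The 6 still-open variables together cover exactly {1, 2, 4, 6, 7, 8} — 6 values for 6 variables — and 7 appears only in x₇'s list, so x₇ = 7.
Among the 5 still-open variables, 1 fits only x₁ (and all 5 values in {1, 2, 4, 6, 8} must be used), so x₁ = 1.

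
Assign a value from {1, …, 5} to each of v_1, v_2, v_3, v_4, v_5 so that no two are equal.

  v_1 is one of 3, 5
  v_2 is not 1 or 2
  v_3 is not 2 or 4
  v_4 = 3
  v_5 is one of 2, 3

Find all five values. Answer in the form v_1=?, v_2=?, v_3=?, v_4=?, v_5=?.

v_4's domain is down to {3}, so v_4 = 3. Strike 3 from v_1, v_2, v_3, v_5.
v_5's domain is down to {2}, so v_5 = 2.
v_1 has just one choice, so v_1 = 5. Remove 5 from v_2, v_3.
v_2's domain is down to {4}, so v_2 = 4.
That leaves v_3 = 1.

v_1=5, v_2=4, v_3=1, v_4=3, v_5=2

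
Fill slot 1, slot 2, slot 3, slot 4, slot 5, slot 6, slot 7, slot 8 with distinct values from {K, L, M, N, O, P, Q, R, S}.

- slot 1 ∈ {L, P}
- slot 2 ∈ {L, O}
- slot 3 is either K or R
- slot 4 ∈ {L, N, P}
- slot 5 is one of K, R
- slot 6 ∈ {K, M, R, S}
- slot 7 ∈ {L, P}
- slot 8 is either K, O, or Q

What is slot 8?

Q

slot 1 and slot 7 share exactly the 2 values {L, P}; by pigeonhole those values go to them, so strike L, P from slot 2, slot 4.
slot 2's domain is down to {O}, so slot 2 = O. Strike O from slot 8.
That leaves slot 4 = N.
slot 3 and slot 5 share exactly the 2 values {K, R}; by pigeonhole those values go to them, so strike K, R from slot 6, slot 8.
So slot 8 = Q.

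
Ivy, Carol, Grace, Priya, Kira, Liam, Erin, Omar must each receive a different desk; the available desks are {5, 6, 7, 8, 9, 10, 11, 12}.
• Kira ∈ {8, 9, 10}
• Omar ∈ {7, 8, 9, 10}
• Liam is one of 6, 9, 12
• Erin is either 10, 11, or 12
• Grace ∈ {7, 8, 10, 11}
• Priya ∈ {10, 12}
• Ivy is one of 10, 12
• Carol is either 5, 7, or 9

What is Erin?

The 8 variables draw from only 8 values {5, 6, 7, 8, 9, 10, 11, 12}, so each is used; only Carol can be 5, hence Carol = 5.
The 7 still-open variables draw from only 7 values {6, 7, 8, 9, 10, 11, 12}, so each is used; only Liam can be 6, hence Liam = 6.
Ivy and Priya between them cover only {10, 12} — a naked pair. Remove those values from Grace, Kira, Erin, Omar.
So Erin = 11.

11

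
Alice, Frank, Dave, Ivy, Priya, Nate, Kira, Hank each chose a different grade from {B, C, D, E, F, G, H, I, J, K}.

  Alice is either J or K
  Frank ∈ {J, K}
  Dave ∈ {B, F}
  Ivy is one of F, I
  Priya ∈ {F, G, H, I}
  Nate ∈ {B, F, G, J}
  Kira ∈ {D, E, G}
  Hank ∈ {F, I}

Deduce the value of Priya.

H

The 2 variables Alice and Frank are confined to {J, K}, which locks those values in; drop them from Nate.
Ivy and Hank between them cover only {F, I} — a naked pair. Remove those values from Dave, Priya, Nate.
Dave has just one choice, so Dave = B. Remove B from Nate.
Nate must be G (only option left). Strike G from Priya, Kira.
So Priya = H.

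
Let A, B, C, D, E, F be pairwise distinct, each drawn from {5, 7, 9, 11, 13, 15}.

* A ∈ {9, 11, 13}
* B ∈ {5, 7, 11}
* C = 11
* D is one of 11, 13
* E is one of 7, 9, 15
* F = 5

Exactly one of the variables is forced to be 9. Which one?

C has just one choice, so C = 11. So A, B, D can't be 11.
D has just one choice, so D = 13. Remove 13 from A.
So 9 goes to A.

A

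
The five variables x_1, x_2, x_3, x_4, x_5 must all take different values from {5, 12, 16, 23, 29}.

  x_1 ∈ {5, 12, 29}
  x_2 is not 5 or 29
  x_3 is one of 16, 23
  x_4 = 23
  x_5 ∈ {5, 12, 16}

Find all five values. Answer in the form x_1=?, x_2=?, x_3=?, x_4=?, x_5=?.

x_1=29, x_2=12, x_3=16, x_4=23, x_5=5

x_4 must be 23 (only option left). Strike 23 from x_2, x_3.
That leaves x_3 = 16. Eliminate 16 elsewhere: x_2, x_5.
x_2's domain is down to {12}, so x_2 = 12. Remove 12 from x_1, x_5.
x_5's domain is down to {5}, so x_5 = 5. Remove 5 from x_1.
x_1's domain is down to {29}, so x_1 = 29.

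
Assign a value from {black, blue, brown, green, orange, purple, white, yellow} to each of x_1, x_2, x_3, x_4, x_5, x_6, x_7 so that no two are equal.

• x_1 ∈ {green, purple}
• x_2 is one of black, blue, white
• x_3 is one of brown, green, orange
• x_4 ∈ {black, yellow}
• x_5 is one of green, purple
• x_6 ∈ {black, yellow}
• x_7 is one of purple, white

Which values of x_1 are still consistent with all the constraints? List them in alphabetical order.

green, purple

The 2 variables x_1 and x_5 are confined to {green, purple}, which locks those values in; drop them from x_3, x_7.
x_7's domain is down to {white}, so x_7 = white. Eliminate white elsewhere: x_2.
x_4 and x_6 between them cover only {black, yellow} — a naked pair. Remove those values from x_2.
x_2 must be blue (only option left).
No further eliminations apply; x_1 can still be any of green, purple.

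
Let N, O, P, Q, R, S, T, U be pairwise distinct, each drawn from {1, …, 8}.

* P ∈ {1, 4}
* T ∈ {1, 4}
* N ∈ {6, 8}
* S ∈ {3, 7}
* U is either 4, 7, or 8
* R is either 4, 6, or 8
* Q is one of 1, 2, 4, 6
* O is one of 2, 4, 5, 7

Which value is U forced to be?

7

The 8 variables together cover exactly {1, 2, 3, 4, 5, 6, 7, 8} — 8 values for 8 variables — and 3 appears only in S's list, so S = 3.
The 7 still-open variables together cover exactly {1, 2, 4, 5, 6, 7, 8} — 7 values for 7 variables — and 5 appears only in O's list, so O = 5.
Among the 6 still-open variables, 2 fits only Q (and all 6 values in {1, 2, 4, 6, 7, 8} must be used), so Q = 2.
The 5 still-open variables draw from only 5 values {1, 4, 6, 7, 8}, so each is used; only U can be 7, hence U = 7.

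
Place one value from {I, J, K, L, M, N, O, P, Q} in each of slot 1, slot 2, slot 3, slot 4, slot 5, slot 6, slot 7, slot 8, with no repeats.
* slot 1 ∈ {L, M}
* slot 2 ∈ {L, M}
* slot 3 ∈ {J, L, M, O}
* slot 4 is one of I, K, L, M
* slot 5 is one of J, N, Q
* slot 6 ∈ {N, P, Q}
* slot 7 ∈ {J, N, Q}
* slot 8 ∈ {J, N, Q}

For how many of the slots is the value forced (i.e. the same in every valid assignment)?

2

The 2 variables slot 1 and slot 2 are confined to {L, M}, which locks those values in; drop them from slot 3, slot 4.
The 3 variables slot 5, slot 7, slot 8 are confined to {J, N, Q}, which locks those values in; drop them from slot 3, slot 6.
slot 3's domain is down to {O}, so slot 3 = O.
That leaves slot 6 = P.
Determined: slot 3=O, slot 6=P. The other slots each still have more than one consistent value. That makes 2.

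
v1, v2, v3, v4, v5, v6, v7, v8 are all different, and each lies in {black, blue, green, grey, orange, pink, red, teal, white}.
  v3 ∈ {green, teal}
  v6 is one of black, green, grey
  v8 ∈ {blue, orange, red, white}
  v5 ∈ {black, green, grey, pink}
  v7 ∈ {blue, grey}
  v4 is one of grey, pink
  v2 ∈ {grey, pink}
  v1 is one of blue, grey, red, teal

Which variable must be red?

v1

v2 and v4 share exactly the 2 values {grey, pink}; by pigeonhole those values go to them, so strike grey, pink from v1, v5, v6, v7.
v7 has just one choice, so v7 = blue. Strike blue from v1, v8.
v5 and v6 share exactly the 2 values {black, green}; by pigeonhole those values go to them, so strike black, green from v3.
v3 has just one choice, so v3 = teal. Strike teal from v1.
So red goes to v1.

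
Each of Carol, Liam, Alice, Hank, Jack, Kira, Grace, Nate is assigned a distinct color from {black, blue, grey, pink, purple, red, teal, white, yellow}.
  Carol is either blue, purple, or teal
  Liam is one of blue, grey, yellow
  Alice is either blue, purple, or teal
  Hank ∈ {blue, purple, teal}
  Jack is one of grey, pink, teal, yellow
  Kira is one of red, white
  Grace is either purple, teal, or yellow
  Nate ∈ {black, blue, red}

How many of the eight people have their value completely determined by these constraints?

The 3 variables Carol, Alice, Hank are confined to {blue, purple, teal}, which locks those values in; drop them from Liam, Jack, Grace, Nate.
Grace must be yellow (only option left). Strike yellow from Liam, Jack.
Liam has just one choice, so Liam = grey. Strike grey from Jack.
Jack must be pink (only option left).
Determined: Liam=grey, Jack=pink, Grace=yellow. The other people each still have more than one consistent value. That makes 3.

3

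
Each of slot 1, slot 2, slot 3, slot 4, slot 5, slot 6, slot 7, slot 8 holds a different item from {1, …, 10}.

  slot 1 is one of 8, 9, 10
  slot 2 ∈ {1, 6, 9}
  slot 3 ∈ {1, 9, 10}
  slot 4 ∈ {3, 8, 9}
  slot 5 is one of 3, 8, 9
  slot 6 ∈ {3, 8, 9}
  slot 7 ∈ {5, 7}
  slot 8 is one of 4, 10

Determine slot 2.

6

slot 4, slot 5, slot 6 between them cover only {3, 8, 9} — a naked triple. Remove those values from slot 1, slot 2, slot 3.
slot 1's domain is down to {10}, so slot 1 = 10. Strike 10 from slot 3, slot 8.
slot 3 has just one choice, so slot 3 = 1. Eliminate 1 elsewhere: slot 2.
So slot 2 = 6.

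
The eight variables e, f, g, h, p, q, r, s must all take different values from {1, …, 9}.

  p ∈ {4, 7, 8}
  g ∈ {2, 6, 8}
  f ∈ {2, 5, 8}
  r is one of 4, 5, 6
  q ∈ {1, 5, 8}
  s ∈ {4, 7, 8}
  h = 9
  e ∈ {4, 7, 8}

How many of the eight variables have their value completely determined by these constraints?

2

h's domain is down to {9}, so h = 9.
The 7 still-open variables draw from only 7 values {1, 2, 4, 5, 6, 7, 8}, so each is used; only q can be 1, hence q = 1.
e, p, s share exactly the 3 values {4, 7, 8}; by pigeonhole those values go to them, so strike 4, 7, 8 from f, g, r.
Determined: h=9, q=1. The other variables each still have more than one consistent value. That makes 2.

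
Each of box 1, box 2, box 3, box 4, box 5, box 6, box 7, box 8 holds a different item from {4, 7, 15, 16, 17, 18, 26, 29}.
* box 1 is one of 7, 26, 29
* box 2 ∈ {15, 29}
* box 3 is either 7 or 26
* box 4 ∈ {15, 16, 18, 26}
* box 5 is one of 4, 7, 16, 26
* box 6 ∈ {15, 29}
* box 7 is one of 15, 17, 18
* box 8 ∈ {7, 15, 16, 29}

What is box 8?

The 8 variables together cover exactly {4, 7, 15, 16, 17, 18, 26, 29} — 8 values for 8 variables — and 4 appears only in box 5's list, so box 5 = 4.
The 7 still-open variables draw from only 7 values {7, 15, 16, 17, 18, 26, 29}, so each is used; only box 7 can be 17, hence box 7 = 17.
Among the 6 still-open variables, 18 fits only box 4 (and all 6 values in {7, 15, 16, 18, 26, 29} must be used), so box 4 = 18.
The 5 still-open variables draw from only 5 values {7, 15, 16, 26, 29}, so each is used; only box 8 can be 16, hence box 8 = 16.

16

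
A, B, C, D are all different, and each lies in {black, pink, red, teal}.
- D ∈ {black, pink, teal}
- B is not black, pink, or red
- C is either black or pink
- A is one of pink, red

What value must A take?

red

B has just one choice, so B = teal. Remove teal from D.
Among the 3 still-open variables, red fits only A (and all 3 values in {black, pink, red} must be used), so A = red.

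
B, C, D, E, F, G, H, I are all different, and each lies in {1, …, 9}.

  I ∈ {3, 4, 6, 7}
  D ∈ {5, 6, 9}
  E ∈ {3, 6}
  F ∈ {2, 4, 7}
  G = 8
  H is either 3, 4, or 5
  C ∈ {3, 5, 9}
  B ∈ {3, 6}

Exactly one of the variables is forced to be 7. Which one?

I

G's domain is down to {8}, so G = 8.
The 7 still-open variables draw from only 7 values {2, 3, 4, 5, 6, 7, 9}, so each is used; only F can be 2, hence F = 2.
The 6 still-open variables draw from only 6 values {3, 4, 5, 6, 7, 9}, so each is used; only I can be 7, hence I = 7.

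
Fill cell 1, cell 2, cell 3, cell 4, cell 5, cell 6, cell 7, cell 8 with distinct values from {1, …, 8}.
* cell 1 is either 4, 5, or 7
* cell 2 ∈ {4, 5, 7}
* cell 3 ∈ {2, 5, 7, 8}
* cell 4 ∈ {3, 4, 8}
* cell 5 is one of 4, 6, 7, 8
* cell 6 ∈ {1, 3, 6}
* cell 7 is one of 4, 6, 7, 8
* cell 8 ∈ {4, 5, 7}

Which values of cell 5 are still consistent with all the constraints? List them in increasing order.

6, 8

Among the 8 variables, 1 fits only cell 6 (and all 8 values in {1, 2, 3, 4, 5, 6, 7, 8} must be used), so cell 6 = 1.
Among the 7 still-open variables, 2 fits only cell 3 (and all 7 values in {2, 3, 4, 5, 6, 7, 8} must be used), so cell 3 = 2.
The 6 still-open variables together cover exactly {3, 4, 5, 6, 7, 8} — 6 values for 6 variables — and 3 appears only in cell 4's list, so cell 4 = 3.
The 3 variables cell 1, cell 2, cell 8 are confined to {4, 5, 7}, which locks those values in; drop them from cell 5, cell 7.
No further eliminations apply; cell 5 can still be any of 6, 8.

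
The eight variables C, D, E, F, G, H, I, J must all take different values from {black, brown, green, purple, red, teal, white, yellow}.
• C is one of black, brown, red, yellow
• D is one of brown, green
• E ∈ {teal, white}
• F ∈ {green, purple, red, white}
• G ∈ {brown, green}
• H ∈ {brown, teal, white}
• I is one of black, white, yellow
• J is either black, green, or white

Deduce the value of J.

Among the 8 variables, purple fits only F (and all 8 values in {black, brown, green, purple, red, teal, white, yellow} must be used), so F = purple.
Among the 7 still-open variables, red fits only C (and all 7 values in {black, brown, green, red, teal, white, yellow} must be used), so C = red.
Among the 6 still-open variables, yellow fits only I (and all 6 values in {black, brown, green, teal, white, yellow} must be used), so I = yellow.
The 5 still-open variables draw from only 5 values {black, brown, green, teal, white}, so each is used; only J can be black, hence J = black.

black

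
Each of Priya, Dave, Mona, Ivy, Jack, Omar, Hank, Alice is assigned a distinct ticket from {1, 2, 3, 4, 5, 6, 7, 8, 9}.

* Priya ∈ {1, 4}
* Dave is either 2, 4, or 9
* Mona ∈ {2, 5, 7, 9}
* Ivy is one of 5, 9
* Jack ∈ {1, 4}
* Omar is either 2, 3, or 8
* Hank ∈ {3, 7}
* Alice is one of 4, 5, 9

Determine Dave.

2

The 8 variables together cover exactly {1, 2, 3, 4, 5, 7, 8, 9} — 8 values for 8 variables — and 8 appears only in Omar's list, so Omar = 8.
Among the 7 still-open variables, 3 fits only Hank (and all 7 values in {1, 2, 3, 4, 5, 7, 9} must be used), so Hank = 3.
The 6 still-open variables draw from only 6 values {1, 2, 4, 5, 7, 9}, so each is used; only Mona can be 7, hence Mona = 7.
The 5 still-open variables together cover exactly {1, 2, 4, 5, 9} — 5 values for 5 variables — and 2 appears only in Dave's list, so Dave = 2.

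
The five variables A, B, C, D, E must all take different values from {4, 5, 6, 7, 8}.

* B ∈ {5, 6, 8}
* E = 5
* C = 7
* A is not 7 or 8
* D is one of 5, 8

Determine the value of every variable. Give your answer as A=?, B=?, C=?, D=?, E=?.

A=4, B=6, C=7, D=8, E=5

C must be 7 (only option left).
E's domain is down to {5}, so E = 5. Remove 5 from A, B, D.
That leaves D = 8. Strike 8 from B.
That leaves B = 6. Strike 6 from A.
That leaves A = 4.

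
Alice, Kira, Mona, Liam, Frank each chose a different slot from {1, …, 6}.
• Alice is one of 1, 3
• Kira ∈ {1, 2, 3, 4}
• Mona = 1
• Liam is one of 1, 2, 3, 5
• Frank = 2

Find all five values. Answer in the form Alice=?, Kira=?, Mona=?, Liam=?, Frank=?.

Mona has just one choice, so Mona = 1. So Alice, Kira, Liam can't be 1.
Frank's domain is down to {2}, so Frank = 2. Eliminate 2 elsewhere: Kira, Liam.
Alice must be 3 (only option left). So Kira, Liam can't be 3.
Kira has just one choice, so Kira = 4.
That leaves Liam = 5.

Alice=3, Kira=4, Mona=1, Liam=5, Frank=2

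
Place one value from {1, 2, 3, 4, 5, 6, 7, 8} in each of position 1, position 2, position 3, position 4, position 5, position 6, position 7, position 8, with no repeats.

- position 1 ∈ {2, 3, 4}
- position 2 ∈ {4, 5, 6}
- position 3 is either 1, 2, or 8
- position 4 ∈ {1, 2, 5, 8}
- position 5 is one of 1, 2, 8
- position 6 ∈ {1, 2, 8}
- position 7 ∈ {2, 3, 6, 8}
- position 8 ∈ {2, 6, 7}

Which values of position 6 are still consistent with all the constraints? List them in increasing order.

1, 2, 8

The 8 variables together cover exactly {1, 2, 3, 4, 5, 6, 7, 8} — 8 values for 8 variables — and 7 appears only in position 8's list, so position 8 = 7.
position 3, position 5, position 6 between them cover only {1, 2, 8} — a naked triple. Remove those values from position 1, position 4, position 7.
position 4's domain is down to {5}, so position 4 = 5. Remove 5 from position 2.
No further eliminations apply; position 6 can still be any of 1, 2, 8.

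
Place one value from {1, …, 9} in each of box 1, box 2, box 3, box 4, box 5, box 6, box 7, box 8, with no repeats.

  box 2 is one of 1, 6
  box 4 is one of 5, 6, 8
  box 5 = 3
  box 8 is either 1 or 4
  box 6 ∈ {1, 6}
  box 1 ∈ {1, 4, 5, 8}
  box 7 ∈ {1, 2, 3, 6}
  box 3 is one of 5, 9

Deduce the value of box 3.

9

box 5 has just one choice, so box 5 = 3. Strike 3 from box 7.
The 7 still-open variables draw from only 7 values {1, 2, 4, 5, 6, 8, 9}, so each is used; only box 7 can be 2, hence box 7 = 2.
The 6 still-open variables together cover exactly {1, 4, 5, 6, 8, 9} — 6 values for 6 variables — and 9 appears only in box 3's list, so box 3 = 9.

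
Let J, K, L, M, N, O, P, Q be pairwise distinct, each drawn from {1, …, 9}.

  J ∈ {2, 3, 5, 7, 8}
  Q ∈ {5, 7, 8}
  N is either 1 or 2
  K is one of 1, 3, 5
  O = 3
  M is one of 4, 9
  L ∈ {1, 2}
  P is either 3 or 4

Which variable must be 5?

O has just one choice, so O = 3. Eliminate 3 elsewhere: J, K, P.
P has just one choice, so P = 4. So M can't be 4.
M has just one choice, so M = 9.
L and N between them cover only {1, 2} — a naked pair. Remove those values from J, K.
So 5 goes to K.

K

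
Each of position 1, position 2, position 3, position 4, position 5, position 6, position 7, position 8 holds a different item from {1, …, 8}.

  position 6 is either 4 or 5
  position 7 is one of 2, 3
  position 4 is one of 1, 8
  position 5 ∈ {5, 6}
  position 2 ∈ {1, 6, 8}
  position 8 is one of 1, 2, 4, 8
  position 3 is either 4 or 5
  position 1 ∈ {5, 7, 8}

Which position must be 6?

The 8 variables draw from only 8 values {1, 2, 3, 4, 5, 6, 7, 8}, so each is used; only position 7 can be 3, hence position 7 = 3.
The 7 still-open variables draw from only 7 values {1, 2, 4, 5, 6, 7, 8}, so each is used; only position 8 can be 2, hence position 8 = 2.
The 6 still-open variables draw from only 6 values {1, 4, 5, 6, 7, 8}, so each is used; only position 1 can be 7, hence position 1 = 7.
The 2 variables position 3 and position 6 are confined to {4, 5}, which locks those values in; drop them from position 5.
So 6 goes to position 5.

position 5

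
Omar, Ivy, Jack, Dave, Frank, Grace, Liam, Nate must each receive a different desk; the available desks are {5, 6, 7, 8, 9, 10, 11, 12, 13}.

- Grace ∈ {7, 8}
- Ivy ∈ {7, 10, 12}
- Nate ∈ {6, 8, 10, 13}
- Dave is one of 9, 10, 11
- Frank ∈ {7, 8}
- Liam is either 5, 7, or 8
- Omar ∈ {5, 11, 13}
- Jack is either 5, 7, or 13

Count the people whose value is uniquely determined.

3

Frank and Grace share exactly the 2 values {7, 8}; by pigeonhole those values go to them, so strike 7, 8 from Ivy, Jack, Liam, Nate.
That leaves Liam = 5. Remove 5 from Omar, Jack.
That leaves Jack = 13. Eliminate 13 elsewhere: Omar, Nate.
That leaves Omar = 11. Strike 11 from Dave.
Determined: Omar=11, Jack=13, Liam=5. The other people each still have more than one consistent value. That makes 3.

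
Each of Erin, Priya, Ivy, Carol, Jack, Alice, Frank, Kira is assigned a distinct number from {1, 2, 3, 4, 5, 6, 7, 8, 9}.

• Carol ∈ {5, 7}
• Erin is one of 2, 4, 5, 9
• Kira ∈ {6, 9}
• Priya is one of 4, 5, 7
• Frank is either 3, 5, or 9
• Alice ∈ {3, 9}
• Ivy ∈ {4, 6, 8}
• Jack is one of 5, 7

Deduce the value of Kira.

6

The 8 variables draw from only 8 values {2, 3, 4, 5, 6, 7, 8, 9}, so each is used; only Erin can be 2, hence Erin = 2.
The 7 still-open variables draw from only 7 values {3, 4, 5, 6, 7, 8, 9}, so each is used; only Ivy can be 8, hence Ivy = 8.
Among the 6 still-open variables, 4 fits only Priya (and all 6 values in {3, 4, 5, 6, 7, 9} must be used), so Priya = 4.
The 5 still-open variables together cover exactly {3, 5, 6, 7, 9} — 5 values for 5 variables — and 6 appears only in Kira's list, so Kira = 6.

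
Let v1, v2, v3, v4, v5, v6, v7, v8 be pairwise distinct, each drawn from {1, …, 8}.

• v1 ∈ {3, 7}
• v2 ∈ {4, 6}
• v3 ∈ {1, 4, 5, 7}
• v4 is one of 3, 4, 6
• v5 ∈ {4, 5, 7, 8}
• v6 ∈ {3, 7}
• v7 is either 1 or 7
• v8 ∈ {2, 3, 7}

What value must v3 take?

Among the 8 variables, 2 fits only v8 (and all 8 values in {1, 2, 3, 4, 5, 6, 7, 8} must be used), so v8 = 2.
The 7 still-open variables together cover exactly {1, 3, 4, 5, 6, 7, 8} — 7 values for 7 variables — and 8 appears only in v5's list, so v5 = 8.
The 6 still-open variables together cover exactly {1, 3, 4, 5, 6, 7} — 6 values for 6 variables — and 5 appears only in v3's list, so v3 = 5.

5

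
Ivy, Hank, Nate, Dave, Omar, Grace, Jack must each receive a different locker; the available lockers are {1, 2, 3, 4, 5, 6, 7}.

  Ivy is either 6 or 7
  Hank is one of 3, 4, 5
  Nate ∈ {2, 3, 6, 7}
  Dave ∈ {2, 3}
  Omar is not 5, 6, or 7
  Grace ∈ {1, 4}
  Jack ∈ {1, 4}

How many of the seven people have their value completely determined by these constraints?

1

Among the 7 variables, 5 fits only Hank (and all 7 values in {1, 2, 3, 4, 5, 6, 7} must be used), so Hank = 5.
The 2 variables Grace and Jack are confined to {1, 4}, which locks those values in; drop them from Omar.
The 2 variables Dave and Omar are confined to {2, 3}, which locks those values in; drop them from Nate.
Determined: Hank=5. The other people each still have more than one consistent value. That makes 1.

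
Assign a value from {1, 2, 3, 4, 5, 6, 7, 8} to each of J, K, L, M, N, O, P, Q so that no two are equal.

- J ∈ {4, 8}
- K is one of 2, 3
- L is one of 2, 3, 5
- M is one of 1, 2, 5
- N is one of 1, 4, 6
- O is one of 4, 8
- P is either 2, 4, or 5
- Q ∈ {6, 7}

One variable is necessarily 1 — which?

M

The 8 variables draw from only 8 values {1, 2, 3, 4, 5, 6, 7, 8}, so each is used; only Q can be 7, hence Q = 7.
The 7 still-open variables together cover exactly {1, 2, 3, 4, 5, 6, 8} — 7 values for 7 variables — and 6 appears only in N's list, so N = 6.
Among the 6 still-open variables, 1 fits only M (and all 6 values in {1, 2, 3, 4, 5, 8} must be used), so M = 1.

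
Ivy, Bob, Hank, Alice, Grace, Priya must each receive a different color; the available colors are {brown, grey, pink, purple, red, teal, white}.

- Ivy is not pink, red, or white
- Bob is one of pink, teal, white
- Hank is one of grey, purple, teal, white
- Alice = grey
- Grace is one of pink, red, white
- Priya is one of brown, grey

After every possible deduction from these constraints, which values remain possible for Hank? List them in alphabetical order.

purple, teal, white

Alice has just one choice, so Alice = grey. Remove grey from Ivy, Hank, Priya.
Priya has just one choice, so Priya = brown. Eliminate brown elsewhere: Ivy.
No further eliminations apply; Hank can still be any of purple, teal, white.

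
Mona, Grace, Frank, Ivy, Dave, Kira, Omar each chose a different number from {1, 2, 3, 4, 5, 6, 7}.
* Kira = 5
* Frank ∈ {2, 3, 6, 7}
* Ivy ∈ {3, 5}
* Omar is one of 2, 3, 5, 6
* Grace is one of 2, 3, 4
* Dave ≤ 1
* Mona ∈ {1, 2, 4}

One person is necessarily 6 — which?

Dave has just one choice, so Dave = 1. So Mona can't be 1.
Kira's domain is down to {5}, so Kira = 5. So Ivy, Omar can't be 5.
That leaves Ivy = 3. Eliminate 3 elsewhere: Grace, Frank, Omar.
The 4 still-open variables together cover exactly {2, 4, 6, 7} — 4 values for 4 variables — and 7 appears only in Frank's list, so Frank = 7.
The 3 still-open variables draw from only 3 values {2, 4, 6}, so each is used; only Omar can be 6, hence Omar = 6.

Omar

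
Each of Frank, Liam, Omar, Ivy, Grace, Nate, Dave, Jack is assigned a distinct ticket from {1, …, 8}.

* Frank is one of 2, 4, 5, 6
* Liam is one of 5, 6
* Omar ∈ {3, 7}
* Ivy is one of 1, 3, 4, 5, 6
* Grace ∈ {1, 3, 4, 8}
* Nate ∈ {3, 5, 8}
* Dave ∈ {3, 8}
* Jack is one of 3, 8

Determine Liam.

6

Among the 8 variables, 2 fits only Frank (and all 8 values in {1, 2, 3, 4, 5, 6, 7, 8} must be used), so Frank = 2.
The 7 still-open variables together cover exactly {1, 3, 4, 5, 6, 7, 8} — 7 values for 7 variables — and 7 appears only in Omar's list, so Omar = 7.
Dave and Jack share exactly the 2 values {3, 8}; by pigeonhole those values go to them, so strike 3, 8 from Ivy, Grace, Nate.
Nate's domain is down to {5}, so Nate = 5. Remove 5 from Liam, Ivy.
So Liam = 6.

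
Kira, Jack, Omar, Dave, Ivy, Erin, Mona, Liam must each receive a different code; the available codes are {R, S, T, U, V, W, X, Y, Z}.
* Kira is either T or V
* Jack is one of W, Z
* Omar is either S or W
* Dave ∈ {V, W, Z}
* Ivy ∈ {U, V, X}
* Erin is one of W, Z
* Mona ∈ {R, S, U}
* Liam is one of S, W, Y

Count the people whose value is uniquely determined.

The 2 variables Jack and Erin are confined to {W, Z}, which locks those values in; drop them from Omar, Dave, Liam.
Omar has just one choice, so Omar = S. Strike S from Mona, Liam.
That leaves Dave = V. Strike V from Kira, Ivy.
Liam's domain is down to {Y}, so Liam = Y.
That leaves Kira = T.
Determined: Kira=T, Omar=S, Dave=V, Liam=Y. The other people each still have more than one consistent value. That makes 4.

4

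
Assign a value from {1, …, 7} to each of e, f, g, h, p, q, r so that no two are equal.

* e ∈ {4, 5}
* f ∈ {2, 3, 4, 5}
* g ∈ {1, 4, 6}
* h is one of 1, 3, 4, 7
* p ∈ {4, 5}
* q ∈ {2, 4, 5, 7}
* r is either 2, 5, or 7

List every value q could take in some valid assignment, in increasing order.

2, 7

The 7 variables together cover exactly {1, 2, 3, 4, 5, 6, 7} — 7 values for 7 variables — and 6 appears only in g's list, so g = 6.
The 6 still-open variables together cover exactly {1, 2, 3, 4, 5, 7} — 6 values for 6 variables — and 1 appears only in h's list, so h = 1.
The 5 still-open variables together cover exactly {2, 3, 4, 5, 7} — 5 values for 5 variables — and 3 appears only in f's list, so f = 3.
e and p between them cover only {4, 5} — a naked pair. Remove those values from q, r.
No further eliminations apply; q can still be any of 2, 7.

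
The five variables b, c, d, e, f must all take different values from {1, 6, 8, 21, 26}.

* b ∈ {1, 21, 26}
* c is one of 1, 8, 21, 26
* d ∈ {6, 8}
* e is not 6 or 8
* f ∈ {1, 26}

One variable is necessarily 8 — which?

The 5 variables together cover exactly {1, 6, 8, 21, 26} — 5 values for 5 variables — and 6 appears only in d's list, so d = 6.
The 4 still-open variables together cover exactly {1, 8, 21, 26} — 4 values for 4 variables — and 8 appears only in c's list, so c = 8.

c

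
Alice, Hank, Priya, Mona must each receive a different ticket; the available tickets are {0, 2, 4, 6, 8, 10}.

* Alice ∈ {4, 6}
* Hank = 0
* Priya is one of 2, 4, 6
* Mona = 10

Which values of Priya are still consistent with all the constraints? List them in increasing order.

Hank must be 0 (only option left).
Mona must be 10 (only option left).
No further eliminations apply; Priya can still be any of 2, 4, 6.

2, 4, 6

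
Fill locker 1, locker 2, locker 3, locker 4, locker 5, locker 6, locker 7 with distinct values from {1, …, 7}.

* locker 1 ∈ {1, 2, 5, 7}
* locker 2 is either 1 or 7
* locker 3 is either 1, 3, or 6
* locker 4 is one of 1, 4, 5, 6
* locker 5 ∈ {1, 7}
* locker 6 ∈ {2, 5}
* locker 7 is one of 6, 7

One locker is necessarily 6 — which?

locker 7

Among the 7 variables, 3 fits only locker 3 (and all 7 values in {1, 2, 3, 4, 5, 6, 7} must be used), so locker 3 = 3.
The 6 still-open variables draw from only 6 values {1, 2, 4, 5, 6, 7}, so each is used; only locker 4 can be 4, hence locker 4 = 4.
The 5 still-open variables draw from only 5 values {1, 2, 5, 6, 7}, so each is used; only locker 7 can be 6, hence locker 7 = 6.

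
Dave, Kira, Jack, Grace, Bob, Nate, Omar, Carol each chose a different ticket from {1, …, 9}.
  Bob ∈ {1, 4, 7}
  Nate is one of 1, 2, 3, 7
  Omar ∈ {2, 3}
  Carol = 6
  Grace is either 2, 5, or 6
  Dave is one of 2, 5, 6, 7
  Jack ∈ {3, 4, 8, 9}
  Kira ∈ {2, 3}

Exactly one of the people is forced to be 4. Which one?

Bob

Carol's domain is down to {6}, so Carol = 6. Remove 6 from Dave, Grace.
Kira and Omar between them cover only {2, 3} — a naked pair. Remove those values from Dave, Jack, Grace, Nate.
Grace has just one choice, so Grace = 5. Remove 5 from Dave.
That leaves Dave = 7. Eliminate 7 elsewhere: Bob, Nate.
That leaves Nate = 1. Eliminate 1 elsewhere: Bob.
So 4 goes to Bob.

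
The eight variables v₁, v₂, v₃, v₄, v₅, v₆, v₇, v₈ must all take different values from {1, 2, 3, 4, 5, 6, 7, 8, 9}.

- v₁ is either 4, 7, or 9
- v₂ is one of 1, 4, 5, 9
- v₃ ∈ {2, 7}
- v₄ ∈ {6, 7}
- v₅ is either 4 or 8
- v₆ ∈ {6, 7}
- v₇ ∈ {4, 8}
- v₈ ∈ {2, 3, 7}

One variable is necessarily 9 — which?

v₄ and v₆ between them cover only {6, 7} — a naked pair. Remove those values from v₁, v₃, v₈.
v₃ has just one choice, so v₃ = 2. Remove 2 from v₈.
v₈ has just one choice, so v₈ = 3.
v₅ and v₇ share exactly the 2 values {4, 8}; by pigeonhole those values go to them, so strike 4, 8 from v₁, v₂.
So 9 goes to v₁.

v₁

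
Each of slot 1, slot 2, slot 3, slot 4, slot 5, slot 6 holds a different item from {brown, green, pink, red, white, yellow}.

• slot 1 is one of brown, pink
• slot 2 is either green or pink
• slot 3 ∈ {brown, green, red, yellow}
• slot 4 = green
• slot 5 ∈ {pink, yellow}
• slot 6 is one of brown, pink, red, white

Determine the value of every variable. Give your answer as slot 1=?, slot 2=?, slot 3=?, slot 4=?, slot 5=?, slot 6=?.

slot 4's domain is down to {green}, so slot 4 = green. Remove green from slot 2, slot 3.
That leaves slot 2 = pink. So slot 1, slot 5, slot 6 can't be pink.
slot 5 has just one choice, so slot 5 = yellow. So slot 3 can't be yellow.
slot 1 has just one choice, so slot 1 = brown. So slot 3, slot 6 can't be brown.
slot 3 must be red (only option left). So slot 6 can't be red.
slot 6's domain is down to {white}, so slot 6 = white.

slot 1=brown, slot 2=pink, slot 3=red, slot 4=green, slot 5=yellow, slot 6=white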